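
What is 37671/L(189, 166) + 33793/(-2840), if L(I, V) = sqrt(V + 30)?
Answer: 53256269/19880 ≈ 2678.9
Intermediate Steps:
L(I, V) = sqrt(30 + V)
37671/L(189, 166) + 33793/(-2840) = 37671/(sqrt(30 + 166)) + 33793/(-2840) = 37671/(sqrt(196)) + 33793*(-1/2840) = 37671/14 - 33793/2840 = 53256269/19880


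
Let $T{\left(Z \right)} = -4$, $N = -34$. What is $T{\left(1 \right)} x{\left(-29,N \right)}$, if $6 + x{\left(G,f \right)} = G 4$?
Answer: $488$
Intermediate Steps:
$x{\left(G,f \right)} = -6 + 4 G$ ($x{\left(G,f \right)} = -6 + G 4 = -6 + 4 G$)
$T{\left(1 \right)} x{\left(-29,N \right)} = - 4 \left(-6 + 4 \left(-29\right)\right) = - 4 \left(-6 - 116\right) = \left(-4\right) \left(-122\right) = 488$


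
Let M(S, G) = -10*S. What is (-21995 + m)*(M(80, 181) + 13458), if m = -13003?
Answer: -443004684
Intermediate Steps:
(-21995 + m)*(M(80, 181) + 13458) = (-21995 - 13003)*(-10*80 + 13458) = -34998*(-800 + 13458) = -34998*12658 = -443004684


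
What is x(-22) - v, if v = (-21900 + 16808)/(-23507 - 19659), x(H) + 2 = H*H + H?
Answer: 9925634/21583 ≈ 459.88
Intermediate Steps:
x(H) = -2 + H + H**2 (x(H) = -2 + (H*H + H) = -2 + (H**2 + H) = -2 + (H + H**2) = -2 + H + H**2)
v = 2546/21583 (v = -5092/(-43166) = -5092*(-1/43166) = 2546/21583 ≈ 0.11796)
x(-22) - v = (-2 - 22 + (-22)**2) - 1*2546/21583 = (-2 - 22 + 484) - 2546/21583 = 460 - 2546/21583 = 9925634/21583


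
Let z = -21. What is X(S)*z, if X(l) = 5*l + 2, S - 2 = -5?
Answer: 273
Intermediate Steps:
S = -3 (S = 2 - 5 = -3)
X(l) = 2 + 5*l
X(S)*z = (2 + 5*(-3))*(-21) = (2 - 15)*(-21) = -13*(-21) = 273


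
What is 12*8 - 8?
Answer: 88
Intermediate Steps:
12*8 - 8 = 96 - 8 = 88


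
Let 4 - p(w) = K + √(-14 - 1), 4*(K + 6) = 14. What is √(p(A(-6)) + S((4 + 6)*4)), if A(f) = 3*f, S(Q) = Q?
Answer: √(186 - 4*I*√15)/2 ≈ 6.825 - 0.28374*I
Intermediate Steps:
K = -5/2 (K = -6 + (¼)*14 = -6 + 7/2 = -5/2 ≈ -2.5000)
p(w) = 13/2 - I*√15 (p(w) = 4 - (-5/2 + √(-14 - 1)) = 4 - (-5/2 + √(-15)) = 4 - (-5/2 + I*√15) = 4 + (5/2 - I*√15) = 13/2 - I*√15)
√(p(A(-6)) + S((4 + 6)*4)) = √((13/2 - I*√15) + (4 + 6)*4) = √((13/2 - I*√15) + 10*4) = √((13/2 - I*√15) + 40) = √(93/2 - I*√15)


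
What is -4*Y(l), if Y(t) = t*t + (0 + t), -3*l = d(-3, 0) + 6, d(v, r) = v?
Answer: 0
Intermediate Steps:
l = -1 (l = -(-3 + 6)/3 = -⅓*3 = -1)
Y(t) = t + t² (Y(t) = t² + t = t + t²)
-4*Y(l) = -(-4)*(1 - 1) = -(-4)*0 = -4*0 = 0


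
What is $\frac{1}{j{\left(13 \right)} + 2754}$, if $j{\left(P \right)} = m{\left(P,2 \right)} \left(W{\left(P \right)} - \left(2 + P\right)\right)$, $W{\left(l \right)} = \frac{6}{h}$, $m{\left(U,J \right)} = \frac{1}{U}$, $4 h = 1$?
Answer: $\frac{13}{35811} \approx 0.00036302$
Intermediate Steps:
$h = \frac{1}{4}$ ($h = \frac{1}{4} \cdot 1 = \frac{1}{4} \approx 0.25$)
$W{\left(l \right)} = 24$ ($W{\left(l \right)} = 6 \frac{1}{\frac{1}{4}} = 6 \cdot 4 = 24$)
$j{\left(P \right)} = \frac{22 - P}{P}$ ($j{\left(P \right)} = \frac{24 - \left(2 + P\right)}{P} = \frac{22 - P}{P}$)
$\frac{1}{j{\left(13 \right)} + 2754} = \frac{1}{\frac{22 - 13}{13} + 2754} = \frac{1}{\frac{1}{13} \cdot 9 + 2754} = \frac{1}{\frac{9}{13} + 2754} = \frac{1}{\frac{35811}{13}} = \frac{13}{35811}$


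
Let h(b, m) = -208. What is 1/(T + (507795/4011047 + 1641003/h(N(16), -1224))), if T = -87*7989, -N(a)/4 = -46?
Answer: -661616/465071263809 ≈ -1.4226e-6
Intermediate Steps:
N(a) = 184 (N(a) = -4*(-46) = 184)
T = -695043
1/(T + (507795/4011047 + 1641003/h(N(16), -1224))) = 1/(-695043 + (507795/4011047 + 1641003/(-208))) = 1/(-695043 + (507795*(1/4011047) + 1641003*(-1/208))) = 1/(-695043 + (5235/41351 - 126231/16)) = 1/(-695043 - 5219694321/661616) = 1/(-465071263809/661616) = -661616/465071263809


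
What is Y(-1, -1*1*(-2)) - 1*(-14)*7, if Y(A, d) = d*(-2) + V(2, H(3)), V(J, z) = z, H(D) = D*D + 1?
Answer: 104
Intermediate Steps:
H(D) = 1 + D² (H(D) = D² + 1 = 1 + D²)
Y(A, d) = 10 - 2*d (Y(A, d) = d*(-2) + (1 + 3²) = -2*d + (1 + 9) = -2*d + 10 = 10 - 2*d)
Y(-1, -1*1*(-2)) - 1*(-14)*7 = (10 - 2*(-1*1)*(-2)) - 1*(-14)*7 = (10 - (-2)*(-2)) + 14*7 = (10 - 2*2) + 98 = (10 - 4) + 98 = 6 + 98 = 104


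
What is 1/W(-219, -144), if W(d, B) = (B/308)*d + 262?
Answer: 77/28058 ≈ 0.0027443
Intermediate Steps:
W(d, B) = 262 + B*d/308 (W(d, B) = (B*(1/308))*d + 262 = (B/308)*d + 262 = B*d/308 + 262 = 262 + B*d/308)
1/W(-219, -144) = 1/(262 + (1/308)*(-144)*(-219)) = 1/(262 + 7884/77) = 1/(28058/77) = 77/28058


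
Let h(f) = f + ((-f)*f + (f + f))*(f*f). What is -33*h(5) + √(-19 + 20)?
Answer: 12211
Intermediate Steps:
h(f) = f + f²*(-f² + 2*f) (h(f) = f + (-f² + 2*f)*f² = f + f²*(-f² + 2*f))
-33*h(5) + √(-19 + 20) = -33*(5 - 1*5⁴ + 2*5³) + √(-19 + 20) = -33*(5 - 1*625 + 2*125) + √1 = -33*(5 - 625 + 250) + 1 = -33*(-370) + 1 = 12210 + 1 = 12211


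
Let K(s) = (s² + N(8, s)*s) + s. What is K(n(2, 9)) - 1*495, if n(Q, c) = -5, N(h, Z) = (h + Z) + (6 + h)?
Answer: -560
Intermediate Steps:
N(h, Z) = 6 + Z + 2*h (N(h, Z) = (Z + h) + (6 + h) = 6 + Z + 2*h)
K(s) = s + s² + s*(22 + s) (K(s) = (s² + (6 + s + 2*8)*s) + s = (s² + (6 + s + 16)*s) + s = (s² + (22 + s)*s) + s = (s² + s*(22 + s)) + s = s + s² + s*(22 + s))
K(n(2, 9)) - 1*495 = -5*(23 + 2*(-5)) - 1*495 = -5*(23 - 10) - 495 = -5*13 - 495 = -65 - 495 = -560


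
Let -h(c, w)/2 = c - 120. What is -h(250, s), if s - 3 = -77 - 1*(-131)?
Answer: 260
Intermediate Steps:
s = 57 (s = 3 + (-77 - 1*(-131)) = 3 + (-77 + 131) = 3 + 54 = 57)
h(c, w) = 240 - 2*c (h(c, w) = -2*(c - 120) = -2*(-120 + c) = 240 - 2*c)
-h(250, s) = -(240 - 2*250) = -(240 - 500) = -1*(-260) = 260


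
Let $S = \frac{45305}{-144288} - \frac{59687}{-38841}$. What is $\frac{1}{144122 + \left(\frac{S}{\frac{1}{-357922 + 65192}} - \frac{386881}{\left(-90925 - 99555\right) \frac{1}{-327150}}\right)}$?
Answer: $- \frac{2223969164208}{1953248685810255319} \approx -1.1386 \cdot 10^{-6}$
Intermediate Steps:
$S = \frac{2284142117}{1868096736}$ ($S = 45305 \left(- \frac{1}{144288}\right) - - \frac{59687}{38841} = - \frac{45305}{144288} + \frac{59687}{38841} = \frac{2284142117}{1868096736} \approx 1.2227$)
$\frac{1}{144122 + \left(\frac{S}{\frac{1}{-357922 + 65192}} - \frac{386881}{\left(-90925 - 99555\right) \frac{1}{-327150}}\right)} = \frac{1}{144122 + \left(\frac{2284142117}{1868096736 \frac{1}{-357922 + 65192}} - \frac{386881}{\left(-90925 - 99555\right) \frac{1}{-327150}}\right)} = \frac{1}{144122 + \left(\frac{2284142117}{1868096736 \frac{1}{-292730}} - \frac{386881}{\left(-90925 - 99555\right) \left(- \frac{1}{327150}\right)}\right)} = \frac{1}{144122 + \left(\frac{2284142117}{1868096736 \left(- \frac{1}{292730}\right)} - \frac{386881}{\left(-190480\right) \left(- \frac{1}{327150}\right)}\right)} = \frac{1}{144122 + \left(\frac{2284142117}{1868096736} \left(-292730\right) - \frac{386881}{\frac{19048}{32715}}\right)} = \frac{1}{144122 - \frac{2273771569694240695}{2223969164208}} = \frac{1}{- \frac{1953248685810255319}{2223969164208}} = - \frac{2223969164208}{1953248685810255319}$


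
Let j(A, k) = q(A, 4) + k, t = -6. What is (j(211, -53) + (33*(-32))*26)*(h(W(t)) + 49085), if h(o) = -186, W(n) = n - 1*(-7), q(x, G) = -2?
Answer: -1345260389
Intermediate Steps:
W(n) = 7 + n (W(n) = n + 7 = 7 + n)
j(A, k) = -2 + k
(j(211, -53) + (33*(-32))*26)*(h(W(t)) + 49085) = ((-2 - 53) + (33*(-32))*26)*(-186 + 49085) = (-55 - 1056*26)*48899 = (-55 - 27456)*48899 = -27511*48899 = -1345260389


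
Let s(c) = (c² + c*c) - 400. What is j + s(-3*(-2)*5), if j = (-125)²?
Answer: 17025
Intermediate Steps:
j = 15625
s(c) = -400 + 2*c² (s(c) = (c² + c²) - 400 = 2*c² - 400 = -400 + 2*c²)
j + s(-3*(-2)*5) = 15625 + (-400 + 2*(-3*(-2)*5)²) = 15625 + (-400 + 2*(6*5)²) = 15625 + (-400 + 2*30²) = 15625 + (-400 + 2*900) = 15625 + (-400 + 1800) = 15625 + 1400 = 17025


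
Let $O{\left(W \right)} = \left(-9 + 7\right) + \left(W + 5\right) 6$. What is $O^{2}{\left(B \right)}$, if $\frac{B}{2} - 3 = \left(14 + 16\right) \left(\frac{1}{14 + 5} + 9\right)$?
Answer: $\frac{3986154496}{361} \approx 1.1042 \cdot 10^{7}$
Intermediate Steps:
$B = \frac{10434}{19}$ ($B = 6 + 2 \left(14 + 16\right) \left(\frac{1}{14 + 5} + 9\right) = 6 + 2 \cdot 30 \left(\frac{1}{19} + 9\right) = 6 + 2 \cdot 30 \cdot \frac{172}{19} = 6 + 2 \cdot \frac{5160}{19} = 6 + \frac{10320}{19} = \frac{10434}{19} \approx 549.16$)
$O{\left(W \right)} = 28 + 6 W$ ($O{\left(W \right)} = -2 + \left(5 + W\right) 6 = -2 + \left(30 + 6 W\right) = 28 + 6 W$)
$O^{2}{\left(B \right)} = \left(28 + 6 \cdot \frac{10434}{19}\right)^{2} = \left(28 + \frac{62604}{19}\right)^{2} = \left(\frac{63136}{19}\right)^{2} = \frac{3986154496}{361}$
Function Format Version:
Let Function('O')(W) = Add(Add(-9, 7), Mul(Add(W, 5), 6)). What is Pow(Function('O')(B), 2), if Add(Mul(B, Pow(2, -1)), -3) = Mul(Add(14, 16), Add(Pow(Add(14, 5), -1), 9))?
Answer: Rational(3986154496, 361) ≈ 1.1042e+7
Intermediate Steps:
B = Rational(10434, 19) (B = Add(6, Mul(2, Mul(Add(14, 16), Add(Pow(Add(14, 5), -1), 9)))) = Add(6, Mul(2, Mul(30, Add(Pow(19, -1), 9)))) = Add(6, Mul(2, Mul(30, Add(Rational(1, 19), 9)))) = Add(6, Mul(2, Mul(30, Rational(172, 19)))) = Add(6, Mul(2, Rational(5160, 19))) = Add(6, Rational(10320, 19)) = Rational(10434, 19) ≈ 549.16)
Function('O')(W) = Add(28, Mul(6, W)) (Function('O')(W) = Add(-2, Mul(Add(5, W), 6)) = Add(-2, Add(30, Mul(6, W))) = Add(28, Mul(6, W)))
Pow(Function('O')(B), 2) = Pow(Add(28, Mul(6, Rational(10434, 19))), 2) = Pow(Add(28, Rational(62604, 19)), 2) = Pow(Rational(63136, 19), 2) = Rational(3986154496, 361)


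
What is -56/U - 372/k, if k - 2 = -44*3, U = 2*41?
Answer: 5806/2665 ≈ 2.1786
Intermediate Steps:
U = 82
k = -130 (k = 2 - 44*3 = 2 - 132 = -130)
-56/U - 372/k = -56/82 - 372/(-130) = -56*1/82 - 372*(-1/130) = -28/41 + 186/65 = 5806/2665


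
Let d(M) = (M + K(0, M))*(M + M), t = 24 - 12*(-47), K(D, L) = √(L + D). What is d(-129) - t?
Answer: 32694 - 258*I*√129 ≈ 32694.0 - 2930.3*I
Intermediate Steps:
K(D, L) = √(D + L)
t = 588 (t = 24 + 564 = 588)
d(M) = 2*M*(M + √M) (d(M) = (M + √(0 + M))*(M + M) = (M + √M)*(2*M) = 2*M*(M + √M))
d(-129) - t = 2*(-129)*(-129 + √(-129)) - 1*588 = 2*(-129)*(-129 + I*√129) - 588 = (33282 - 258*I*√129) - 588 = 32694 - 258*I*√129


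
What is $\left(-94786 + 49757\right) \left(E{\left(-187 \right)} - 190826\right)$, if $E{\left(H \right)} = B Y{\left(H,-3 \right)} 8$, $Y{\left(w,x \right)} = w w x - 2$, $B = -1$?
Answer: $-29198874934$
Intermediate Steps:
$Y{\left(w,x \right)} = -2 + x w^{2}$ ($Y{\left(w,x \right)} = w^{2} x - 2 = x w^{2} - 2 = -2 + x w^{2}$)
$E{\left(H \right)} = 16 + 24 H^{2}$ ($E{\left(H \right)} = - (-2 - 3 H^{2}) 8 = \left(2 + 3 H^{2}\right) 8 = 16 + 24 H^{2}$)
$\left(-94786 + 49757\right) \left(E{\left(-187 \right)} - 190826\right) = \left(-94786 + 49757\right) \left(\left(16 + 24 \left(-187\right)^{2}\right) - 190826\right) = - 45029 \left(\left(16 + 24 \cdot 34969\right) - 190826\right) = - 45029 \left(\left(16 + 839256\right) - 190826\right) = - 45029 \left(839272 - 190826\right) = \left(-45029\right) 648446 = -29198874934$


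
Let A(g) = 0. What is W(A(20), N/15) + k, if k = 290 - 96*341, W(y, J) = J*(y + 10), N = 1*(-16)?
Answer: -97370/3 ≈ -32457.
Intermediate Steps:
N = -16
W(y, J) = J*(10 + y)
k = -32446 (k = 290 - 32736 = -32446)
W(A(20), N/15) + k = (-16/15)*(10 + 0) - 32446 = -16*1/15*10 - 32446 = -16/15*10 - 32446 = -32/3 - 32446 = -97370/3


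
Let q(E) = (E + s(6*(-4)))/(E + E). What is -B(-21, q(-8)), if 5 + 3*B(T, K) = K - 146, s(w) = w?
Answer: 149/3 ≈ 49.667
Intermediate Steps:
q(E) = (-24 + E)/(2*E) (q(E) = (E + 6*(-4))/(E + E) = (E - 24)/((2*E)) = (-24 + E)*(1/(2*E)) = (-24 + E)/(2*E))
B(T, K) = -151/3 + K/3 (B(T, K) = -5/3 + (K - 146)/3 = -5/3 + (-146 + K)/3 = -5/3 + (-146/3 + K/3) = -151/3 + K/3)
-B(-21, q(-8)) = -(-151/3 + ((½)*(-24 - 8)/(-8))/3) = -(-151/3 + ((½)*(-⅛)*(-32))/3) = -(-151/3 + (⅓)*2) = -(-151/3 + ⅔) = -1*(-149/3) = 149/3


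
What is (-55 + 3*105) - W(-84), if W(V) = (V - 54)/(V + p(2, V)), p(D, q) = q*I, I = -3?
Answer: 7303/28 ≈ 260.82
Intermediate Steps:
p(D, q) = -3*q (p(D, q) = q*(-3) = -3*q)
W(V) = -(-54 + V)/(2*V) (W(V) = (V - 54)/(V - 3*V) = (-54 + V)/((-2*V)) = (-54 + V)*(-1/(2*V)) = -(-54 + V)/(2*V))
(-55 + 3*105) - W(-84) = (-55 + 3*105) - (54 - 1*(-84))/(2*(-84)) = (-55 + 315) - (-1)*(54 + 84)/(2*84) = 260 - (-1)*138/(2*84) = 260 - 1*(-23/28) = 260 + 23/28 = 7303/28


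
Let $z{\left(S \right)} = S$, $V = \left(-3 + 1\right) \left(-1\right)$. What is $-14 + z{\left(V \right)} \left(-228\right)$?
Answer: $-470$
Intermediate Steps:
$V = 2$ ($V = \left(-2\right) \left(-1\right) = 2$)
$-14 + z{\left(V \right)} \left(-228\right) = -14 + 2 \left(-228\right) = -14 - 456 = -470$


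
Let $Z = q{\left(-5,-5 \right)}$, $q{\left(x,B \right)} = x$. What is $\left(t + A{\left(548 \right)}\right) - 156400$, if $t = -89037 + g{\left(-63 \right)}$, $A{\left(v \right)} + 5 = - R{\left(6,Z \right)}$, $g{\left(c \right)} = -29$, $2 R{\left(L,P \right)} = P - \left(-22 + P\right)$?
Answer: $-245482$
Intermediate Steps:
$Z = -5$
$R{\left(L,P \right)} = 11$ ($R{\left(L,P \right)} = \frac{P - \left(-22 + P\right)}{2} = \frac{1}{2} \cdot 22 = 11$)
$A{\left(v \right)} = -16$ ($A{\left(v \right)} = -5 - 11 = -16$)
$t = -89066$ ($t = -89037 - 29 = -89066$)
$\left(t + A{\left(548 \right)}\right) - 156400 = \left(-89066 - 16\right) - 156400 = -89082 - 156400 = -245482$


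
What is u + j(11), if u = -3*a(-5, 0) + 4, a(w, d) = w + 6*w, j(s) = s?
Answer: 120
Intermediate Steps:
a(w, d) = 7*w
u = 109 (u = -21*(-5) + 4 = -3*(-35) + 4 = 105 + 4 = 109)
u + j(11) = 109 + 11 = 120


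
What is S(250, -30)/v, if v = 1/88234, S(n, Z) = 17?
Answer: 1499978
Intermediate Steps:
v = 1/88234 ≈ 1.1333e-5
S(250, -30)/v = 17/(1/88234) = 17*88234 = 1499978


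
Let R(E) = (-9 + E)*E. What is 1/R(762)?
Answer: 1/573786 ≈ 1.7428e-6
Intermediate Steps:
R(E) = E*(-9 + E)
1/R(762) = 1/(762*(-9 + 762)) = 1/(762*753) = 1/573786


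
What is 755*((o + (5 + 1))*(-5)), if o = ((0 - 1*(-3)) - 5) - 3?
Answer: -3775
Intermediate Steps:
o = -5 (o = ((0 + 3) - 5) - 3 = (3 - 5) - 3 = -2 - 3 = -5)
755*((o + (5 + 1))*(-5)) = 755*((-5 + (5 + 1))*(-5)) = 755*((-5 + 6)*(-5)) = 755*(1*(-5)) = 755*(-5) = -3775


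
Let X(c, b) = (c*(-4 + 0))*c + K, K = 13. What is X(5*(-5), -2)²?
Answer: 6185169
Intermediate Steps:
X(c, b) = 13 - 4*c² (X(c, b) = (c*(-4 + 0))*c + 13 = (c*(-4))*c + 13 = (-4*c)*c + 13 = -4*c² + 13 = 13 - 4*c²)
X(5*(-5), -2)² = (13 - 4*(5*(-5))²)² = (13 - 4*(-25)²)² = (13 - 4*625)² = (13 - 2500)² = (-2487)² = 6185169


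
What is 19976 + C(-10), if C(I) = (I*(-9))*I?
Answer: 19076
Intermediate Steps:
C(I) = -9*I² (C(I) = (-9*I)*I = -9*I²)
19976 + C(-10) = 19976 - 9*(-10)² = 19976 - 9*100 = 19976 - 900 = 19076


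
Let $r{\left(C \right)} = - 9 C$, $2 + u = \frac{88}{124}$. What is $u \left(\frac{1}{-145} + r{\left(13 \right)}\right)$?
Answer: $\frac{135728}{899} \approx 150.98$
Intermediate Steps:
$u = - \frac{40}{31}$ ($u = -2 + \frac{88}{124} = -2 + 88 \cdot \frac{1}{124} = -2 + \frac{22}{31} = - \frac{40}{31} \approx -1.2903$)
$u \left(\frac{1}{-145} + r{\left(13 \right)}\right) = - \frac{40 \left(\frac{1}{-145} - 117\right)}{31} = - \frac{40 \left(- \frac{1}{145} - 117\right)}{31} = \left(- \frac{40}{31}\right) \left(- \frac{16966}{145}\right) = \frac{135728}{899}$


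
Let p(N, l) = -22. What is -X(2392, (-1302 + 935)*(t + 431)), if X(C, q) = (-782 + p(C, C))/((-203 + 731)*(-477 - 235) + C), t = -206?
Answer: -201/93386 ≈ -0.0021524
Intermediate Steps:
X(C, q) = -804/(-375936 + C) (X(C, q) = (-782 - 22)/((-203 + 731)*(-477 - 235) + C) = -804/(528*(-712) + C) = -804/(-375936 + C))
-X(2392, (-1302 + 935)*(t + 431)) = -(-804)/(-375936 + 2392) = -(-804)/(-373544) = -(-804)*(-1)/373544 = -1*201/93386 = -201/93386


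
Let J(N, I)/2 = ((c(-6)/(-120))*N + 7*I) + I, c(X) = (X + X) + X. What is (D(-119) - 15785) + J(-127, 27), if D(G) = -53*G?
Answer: -90841/10 ≈ -9084.1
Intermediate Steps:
c(X) = 3*X (c(X) = 2*X + X = 3*X)
J(N, I) = 16*I + 3*N/10 (J(N, I) = 2*((((3*(-6))/(-120))*N + 7*I) + I) = 2*(((-18*(-1/120))*N + 7*I) + I) = 2*((3*N/20 + 7*I) + I) = 2*((7*I + 3*N/20) + I) = 2*(8*I + 3*N/20) = 16*I + 3*N/10)
(D(-119) - 15785) + J(-127, 27) = (-53*(-119) - 15785) + (16*27 + (3/10)*(-127)) = (6307 - 15785) + (432 - 381/10) = -9478 + 3939/10 = -90841/10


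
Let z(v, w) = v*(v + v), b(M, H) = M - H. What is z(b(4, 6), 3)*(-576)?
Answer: -4608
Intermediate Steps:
z(v, w) = 2*v**2 (z(v, w) = v*(2*v) = 2*v**2)
z(b(4, 6), 3)*(-576) = (2*(4 - 1*6)**2)*(-576) = (2*(4 - 6)**2)*(-576) = (2*(-2)**2)*(-576) = (2*4)*(-576) = 8*(-576) = -4608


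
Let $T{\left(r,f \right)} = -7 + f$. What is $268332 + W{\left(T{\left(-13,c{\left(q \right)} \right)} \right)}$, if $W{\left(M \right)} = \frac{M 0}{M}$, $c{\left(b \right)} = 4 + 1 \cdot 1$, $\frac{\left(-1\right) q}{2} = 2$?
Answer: $268332$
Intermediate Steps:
$q = -4$ ($q = \left(-2\right) 2 = -4$)
$c{\left(b \right)} = 5$ ($c{\left(b \right)} = 4 + 1 = 5$)
$W{\left(M \right)} = 0$ ($W{\left(M \right)} = \frac{0}{M} = 0$)
$268332 + W{\left(T{\left(-13,c{\left(q \right)} \right)} \right)} = 268332 + 0 = 268332$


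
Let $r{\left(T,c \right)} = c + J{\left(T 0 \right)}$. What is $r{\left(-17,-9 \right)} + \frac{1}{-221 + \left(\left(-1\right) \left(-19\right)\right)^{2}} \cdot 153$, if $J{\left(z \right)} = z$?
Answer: $- \frac{1107}{140} \approx -7.9071$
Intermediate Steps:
$r{\left(T,c \right)} = c$ ($r{\left(T,c \right)} = c + T 0 = c + 0 = c$)
$r{\left(-17,-9 \right)} + \frac{1}{-221 + \left(\left(-1\right) \left(-19\right)\right)^{2}} \cdot 153 = -9 + \frac{1}{-221 + \left(\left(-1\right) \left(-19\right)\right)^{2}} \cdot 153 = -9 + \frac{1}{-221 + 19^{2}} \cdot 153 = -9 + \frac{1}{-221 + 361} \cdot 153 = -9 + \frac{1}{140} \cdot 153 = -9 + \frac{153}{140} = - \frac{1107}{140}$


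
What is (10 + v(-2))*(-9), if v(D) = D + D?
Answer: -54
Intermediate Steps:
v(D) = 2*D
(10 + v(-2))*(-9) = (10 + 2*(-2))*(-9) = (10 - 4)*(-9) = 6*(-9) = -54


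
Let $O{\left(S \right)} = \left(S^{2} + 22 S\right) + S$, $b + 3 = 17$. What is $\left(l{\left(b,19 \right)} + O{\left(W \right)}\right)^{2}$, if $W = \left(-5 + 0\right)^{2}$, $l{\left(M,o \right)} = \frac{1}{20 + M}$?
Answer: $\frac{1664721601}{1156} \approx 1.4401 \cdot 10^{6}$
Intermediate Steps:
$b = 14$ ($b = -3 + 17 = 14$)
$W = 25$ ($W = \left(-5\right)^{2} = 25$)
$O{\left(S \right)} = S^{2} + 23 S$
$\left(l{\left(b,19 \right)} + O{\left(W \right)}\right)^{2} = \left(\frac{1}{20 + 14} + 25 \left(23 + 25\right)\right)^{2} = \left(\frac{1}{34} + 25 \cdot 48\right)^{2} = \left(\frac{1}{34} + 1200\right)^{2} = \left(\frac{40801}{34}\right)^{2} = \frac{1664721601}{1156}$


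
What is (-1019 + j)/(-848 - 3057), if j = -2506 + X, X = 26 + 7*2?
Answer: 697/781 ≈ 0.89245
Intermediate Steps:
X = 40 (X = 26 + 14 = 40)
j = -2466 (j = -2506 + 40 = -2466)
(-1019 + j)/(-848 - 3057) = (-1019 - 2466)/(-848 - 3057) = -3485/(-3905) = -3485*(-1/3905) = 697/781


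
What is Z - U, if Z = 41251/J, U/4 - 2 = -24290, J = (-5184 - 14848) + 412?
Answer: 1906080989/19620 ≈ 97150.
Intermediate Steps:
J = -19620 (J = -20032 + 412 = -19620)
U = -97152 (U = 8 + 4*(-24290) = 8 - 97160 = -97152)
Z = -41251/19620 (Z = 41251/(-19620) = 41251*(-1/19620) = -41251/19620 ≈ -2.1025)
Z - U = -41251/19620 - 1*(-97152) = -41251/19620 + 97152 = 1906080989/19620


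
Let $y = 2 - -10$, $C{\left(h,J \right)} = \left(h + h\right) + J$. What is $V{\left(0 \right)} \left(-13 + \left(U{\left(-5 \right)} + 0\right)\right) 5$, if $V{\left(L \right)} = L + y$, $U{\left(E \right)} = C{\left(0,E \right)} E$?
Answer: $720$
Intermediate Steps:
$C{\left(h,J \right)} = J + 2 h$ ($C{\left(h,J \right)} = 2 h + J = J + 2 h$)
$y = 12$ ($y = 2 + 10 = 12$)
$U{\left(E \right)} = E^{2}$ ($U{\left(E \right)} = \left(E + 2 \cdot 0\right) E = \left(E + 0\right) E = E E = E^{2}$)
$V{\left(L \right)} = 12 + L$ ($V{\left(L \right)} = L + 12 = 12 + L$)
$V{\left(0 \right)} \left(-13 + \left(U{\left(-5 \right)} + 0\right)\right) 5 = \left(12 + 0\right) \left(-13 + \left(\left(-5\right)^{2} + 0\right)\right) 5 = 12 \left(-13 + \left(25 + 0\right)\right) 5 = 12 \left(-13 + 25\right) 5 = 12 \cdot 12 \cdot 5 = 12 \cdot 60 = 720$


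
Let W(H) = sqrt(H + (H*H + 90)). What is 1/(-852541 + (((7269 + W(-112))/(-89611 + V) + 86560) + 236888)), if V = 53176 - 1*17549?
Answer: -1541921443153504/815820049743693003439 + 53984*sqrt(12522)/815820049743693003439 ≈ -1.8900e-6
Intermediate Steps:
V = 35627 (V = 53176 - 17549 = 35627)
W(H) = sqrt(90 + H + H**2) (W(H) = sqrt(H + (H**2 + 90)) = sqrt(H + (90 + H**2)) = sqrt(90 + H + H**2))
1/(-852541 + (((7269 + W(-112))/(-89611 + V) + 86560) + 236888)) = 1/(-852541 + (((7269 + sqrt(90 - 112 + (-112)**2))/(-89611 + 35627) + 86560) + 236888)) = 1/(-852541 + (((7269 + sqrt(90 - 112 + 12544))/(-53984) + 86560) + 236888)) = 1/(-852541 + (((7269 + sqrt(12522))*(-1/53984) + 86560) + 236888)) = 1/(-852541 + (((-7269/53984 - sqrt(12522)/53984) + 86560) + 236888)) = 1/(-852541 + ((4672847771/53984 - sqrt(12522)/53984) + 236888)) = 1/(-852541 + (17461009563/53984 - sqrt(12522)/53984)) = 1/(-28562563781/53984 - sqrt(12522)/53984)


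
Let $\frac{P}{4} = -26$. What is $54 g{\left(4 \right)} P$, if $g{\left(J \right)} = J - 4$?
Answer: $0$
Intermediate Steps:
$P = -104$ ($P = 4 \left(-26\right) = -104$)
$g{\left(J \right)} = -4 + J$ ($g{\left(J \right)} = J - 4 = -4 + J$)
$54 g{\left(4 \right)} P = 54 \left(-4 + 4\right) \left(-104\right) = 54 \cdot 0 \left(-104\right) = 0 \left(-104\right) = 0$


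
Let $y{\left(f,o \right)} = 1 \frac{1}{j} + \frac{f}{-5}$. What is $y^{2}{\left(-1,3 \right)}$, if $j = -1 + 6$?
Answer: $\frac{4}{25} \approx 0.16$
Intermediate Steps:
$j = 5$
$y{\left(f,o \right)} = \frac{1}{5} - \frac{f}{5}$ ($y{\left(f,o \right)} = 1 \cdot \frac{1}{5} + \frac{f}{-5} = 1 \cdot \frac{1}{5} + f \left(- \frac{1}{5}\right) = \frac{1}{5} - \frac{f}{5}$)
$y^{2}{\left(-1,3 \right)} = \left(\frac{1}{5} - - \frac{1}{5}\right)^{2} = \left(\frac{1}{5} + \frac{1}{5}\right)^{2} = \left(\frac{2}{5}\right)^{2} = \frac{4}{25}$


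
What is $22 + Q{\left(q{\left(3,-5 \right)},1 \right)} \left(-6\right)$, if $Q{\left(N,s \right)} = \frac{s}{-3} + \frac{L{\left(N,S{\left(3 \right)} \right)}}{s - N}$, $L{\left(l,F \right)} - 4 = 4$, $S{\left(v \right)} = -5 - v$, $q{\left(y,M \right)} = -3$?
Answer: $12$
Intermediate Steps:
$L{\left(l,F \right)} = 8$ ($L{\left(l,F \right)} = 4 + 4 = 8$)
$Q{\left(N,s \right)} = \frac{8}{s - N} - \frac{s}{3}$ ($Q{\left(N,s \right)} = \frac{s}{-3} + \frac{8}{s - N} = s \left(- \frac{1}{3}\right) + \frac{8}{s - N} = - \frac{s}{3} + \frac{8}{s - N} = \frac{8}{s - N} - \frac{s}{3}$)
$22 + Q{\left(q{\left(3,-5 \right)},1 \right)} \left(-6\right) = 22 + \frac{-24 + 1^{2} - \left(-3\right) 1}{3 \left(-3 - 1\right)} \left(-6\right) = 22 + \frac{-24 + 1 + 3}{3 \left(-3 - 1\right)} \left(-6\right) = 22 + \frac{1}{3} \frac{1}{-4} \left(-20\right) \left(-6\right) = 22 + \frac{1}{3} \left(- \frac{1}{4}\right) \left(-20\right) \left(-6\right) = 22 + \frac{5}{3} \left(-6\right) = 22 - 10 = 12$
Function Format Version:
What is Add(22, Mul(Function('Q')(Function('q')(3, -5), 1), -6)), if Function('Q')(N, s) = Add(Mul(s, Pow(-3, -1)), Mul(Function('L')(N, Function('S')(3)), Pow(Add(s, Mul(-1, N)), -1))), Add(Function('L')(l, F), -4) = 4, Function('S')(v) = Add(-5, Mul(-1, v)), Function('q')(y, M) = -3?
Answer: 12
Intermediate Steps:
Function('L')(l, F) = 8 (Function('L')(l, F) = Add(4, 4) = 8)
Function('Q')(N, s) = Add(Mul(8, Pow(Add(s, Mul(-1, N)), -1)), Mul(Rational(-1, 3), s)) (Function('Q')(N, s) = Add(Mul(s, Pow(-3, -1)), Mul(8, Pow(Add(s, Mul(-1, N)), -1))) = Add(Mul(s, Rational(-1, 3)), Mul(8, Pow(Add(s, Mul(-1, N)), -1))) = Add(Mul(Rational(-1, 3), s), Mul(8, Pow(Add(s, Mul(-1, N)), -1))) = Add(Mul(8, Pow(Add(s, Mul(-1, N)), -1)), Mul(Rational(-1, 3), s)))
Add(22, Mul(Function('Q')(Function('q')(3, -5), 1), -6)) = Add(22, Mul(Mul(Rational(1, 3), Pow(Add(-3, Mul(-1, 1)), -1), Add(-24, Pow(1, 2), Mul(-1, -3, 1))), -6)) = Add(22, Mul(Mul(Rational(1, 3), Pow(Add(-3, -1), -1), Add(-24, 1, 3)), -6)) = Add(22, Mul(Mul(Rational(1, 3), Pow(-4, -1), -20), -6)) = Add(22, Mul(Mul(Rational(1, 3), Rational(-1, 4), -20), -6)) = Add(22, Mul(Rational(5, 3), -6)) = Add(22, -10) = 12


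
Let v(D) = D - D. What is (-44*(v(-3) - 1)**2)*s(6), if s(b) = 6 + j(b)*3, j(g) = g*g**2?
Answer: -28776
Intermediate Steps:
v(D) = 0
j(g) = g**3
s(b) = 6 + 3*b**3 (s(b) = 6 + b**3*3 = 6 + 3*b**3)
(-44*(v(-3) - 1)**2)*s(6) = (-44*(0 - 1)**2)*(6 + 3*6**3) = (-44*(-1)**2)*(6 + 3*216) = (-44*1)*(6 + 648) = -44*654 = -28776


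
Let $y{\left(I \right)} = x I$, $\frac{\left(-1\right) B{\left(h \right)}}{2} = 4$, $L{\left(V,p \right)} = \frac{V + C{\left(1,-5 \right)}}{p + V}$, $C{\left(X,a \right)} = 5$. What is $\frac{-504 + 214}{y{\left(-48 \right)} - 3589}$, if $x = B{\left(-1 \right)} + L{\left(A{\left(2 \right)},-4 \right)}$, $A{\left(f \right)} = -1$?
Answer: $\frac{1450}{15833} \approx 0.091581$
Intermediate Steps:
$L{\left(V,p \right)} = \frac{5 + V}{V + p}$ ($L{\left(V,p \right)} = \frac{V + 5}{p + V} = \frac{5 + V}{V + p}$)
$B{\left(h \right)} = -8$ ($B{\left(h \right)} = \left(-2\right) 4 = -8$)
$x = - \frac{44}{5}$ ($x = -8 + \frac{5 - 1}{-1 - 4} = -8 + \frac{1}{-5} \cdot 4 = -8 - \frac{4}{5} = - \frac{44}{5} \approx -8.8$)
$y{\left(I \right)} = - \frac{44 I}{5}$
$\frac{-504 + 214}{y{\left(-48 \right)} - 3589} = \frac{-504 + 214}{\left(- \frac{44}{5}\right) \left(-48\right) - 3589} = - \frac{290}{\frac{2112}{5} - 3589} = - \frac{290}{- \frac{15833}{5}} = \left(-290\right) \left(- \frac{5}{15833}\right) = \frac{1450}{15833}$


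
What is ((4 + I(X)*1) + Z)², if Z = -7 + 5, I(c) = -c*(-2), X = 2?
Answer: 36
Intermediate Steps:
I(c) = 2*c
Z = -2
((4 + I(X)*1) + Z)² = ((4 + (2*2)*1) - 2)² = ((4 + 4*1) - 2)² = ((4 + 4) - 2)² = (8 - 2)² = 6² = 36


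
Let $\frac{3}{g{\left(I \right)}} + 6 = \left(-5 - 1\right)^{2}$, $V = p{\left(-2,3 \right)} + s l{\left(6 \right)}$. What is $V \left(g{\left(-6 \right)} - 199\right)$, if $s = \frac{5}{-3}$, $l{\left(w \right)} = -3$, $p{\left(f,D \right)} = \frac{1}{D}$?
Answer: $- \frac{5304}{5} \approx -1060.8$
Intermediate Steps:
$s = - \frac{5}{3}$ ($s = 5 \left(- \frac{1}{3}\right) = - \frac{5}{3} \approx -1.6667$)
$V = \frac{16}{3}$ ($V = \frac{1}{3} - -5 = \frac{1}{3} + 5 = \frac{16}{3} \approx 5.3333$)
$g{\left(I \right)} = \frac{1}{10}$ ($g{\left(I \right)} = \frac{3}{-6 + \left(-5 - 1\right)^{2}} = \frac{3}{-6 + \left(-6\right)^{2}} = \frac{3}{-6 + 36} = \frac{3}{30} = 3 \cdot \frac{1}{30} = \frac{1}{10}$)
$V \left(g{\left(-6 \right)} - 199\right) = \frac{16 \left(\frac{1}{10} - 199\right)}{3} = \frac{16}{3} \left(- \frac{1989}{10}\right) = - \frac{5304}{5}$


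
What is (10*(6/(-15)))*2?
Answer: -8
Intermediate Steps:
(10*(6/(-15)))*2 = (10*(6*(-1/15)))*2 = (10*(-⅖))*2 = -4*2 = -8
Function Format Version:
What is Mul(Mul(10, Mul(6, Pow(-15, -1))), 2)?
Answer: -8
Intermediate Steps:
Mul(Mul(10, Mul(6, Pow(-15, -1))), 2) = Mul(Mul(10, Mul(6, Rational(-1, 15))), 2) = Mul(Mul(10, Rational(-2, 5)), 2) = Mul(-4, 2) = -8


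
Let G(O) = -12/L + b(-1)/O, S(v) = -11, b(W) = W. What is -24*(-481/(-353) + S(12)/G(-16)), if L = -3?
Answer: 740712/22945 ≈ 32.282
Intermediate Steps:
G(O) = 4 - 1/O (G(O) = -12/(-3) - 1/O = -12*(-⅓) - 1/O = 4 - 1/O)
-24*(-481/(-353) + S(12)/G(-16)) = -24*(-481/(-353) - 11/(4 - 1/(-16))) = -24*(-481*(-1/353) - 11/(4 - 1*(-1/16))) = -24*(481/353 - 11/(4 + 1/16)) = -24*(481/353 - 11/65/16) = -24*(481/353 - 11*16/65) = -24*(481/353 - 176/65) = -24*(-30863/22945) = 740712/22945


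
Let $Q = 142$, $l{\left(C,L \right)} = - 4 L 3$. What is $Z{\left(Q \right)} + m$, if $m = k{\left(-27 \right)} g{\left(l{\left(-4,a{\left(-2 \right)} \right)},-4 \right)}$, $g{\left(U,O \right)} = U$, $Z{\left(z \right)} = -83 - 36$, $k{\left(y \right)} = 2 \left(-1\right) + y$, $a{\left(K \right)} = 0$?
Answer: $-119$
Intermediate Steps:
$l{\left(C,L \right)} = - 12 L$
$k{\left(y \right)} = -2 + y$
$Z{\left(z \right)} = -119$ ($Z{\left(z \right)} = -83 - 36 = -119$)
$m = 0$ ($m = \left(-2 - 27\right) \left(\left(-12\right) 0\right) = \left(-29\right) 0 = 0$)
$Z{\left(Q \right)} + m = -119 + 0 = -119$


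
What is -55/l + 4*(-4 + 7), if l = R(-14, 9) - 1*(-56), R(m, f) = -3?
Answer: 581/53 ≈ 10.962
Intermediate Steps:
l = 53 (l = -3 - 1*(-56) = -3 + 56 = 53)
-55/l + 4*(-4 + 7) = -55/53 + 4*(-4 + 7) = -55*1/53 + 4*3 = -55/53 + 12 = 581/53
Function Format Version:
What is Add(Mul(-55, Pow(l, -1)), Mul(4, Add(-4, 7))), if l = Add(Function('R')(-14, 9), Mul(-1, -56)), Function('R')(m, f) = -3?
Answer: Rational(581, 53) ≈ 10.962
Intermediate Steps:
l = 53 (l = Add(-3, Mul(-1, -56)) = Add(-3, 56) = 53)
Add(Mul(-55, Pow(l, -1)), Mul(4, Add(-4, 7))) = Add(Mul(-55, Pow(53, -1)), Mul(4, Add(-4, 7))) = Add(Mul(-55, Rational(1, 53)), Mul(4, 3)) = Add(Rational(-55, 53), 12) = Rational(581, 53)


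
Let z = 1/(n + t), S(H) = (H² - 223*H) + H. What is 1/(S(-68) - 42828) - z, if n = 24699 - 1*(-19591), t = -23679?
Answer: -43719/476278988 ≈ -9.1793e-5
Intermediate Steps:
n = 44290 (n = 24699 + 19591 = 44290)
S(H) = H² - 222*H
z = 1/20611 (z = 1/(44290 - 23679) = 1/20611 ≈ 4.8518e-5)
1/(S(-68) - 42828) - z = 1/(-68*(-222 - 68) - 42828) - 1*1/20611 = 1/(-68*(-290) - 42828) - 1/20611 = 1/(19720 - 42828) - 1/20611 = 1/(-23108) - 1/20611 = -1/23108 - 1/20611 = -43719/476278988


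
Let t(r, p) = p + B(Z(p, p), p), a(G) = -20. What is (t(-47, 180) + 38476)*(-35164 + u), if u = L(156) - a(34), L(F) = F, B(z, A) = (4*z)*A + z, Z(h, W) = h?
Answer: -5893238768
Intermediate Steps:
B(z, A) = z + 4*A*z (B(z, A) = 4*A*z + z = z + 4*A*z)
u = 176 (u = 156 - 1*(-20) = 156 + 20 = 176)
t(r, p) = p + p*(1 + 4*p)
(t(-47, 180) + 38476)*(-35164 + u) = (2*180*(1 + 2*180) + 38476)*(-35164 + 176) = (2*180*(1 + 360) + 38476)*(-34988) = (2*180*361 + 38476)*(-34988) = (129960 + 38476)*(-34988) = 168436*(-34988) = -5893238768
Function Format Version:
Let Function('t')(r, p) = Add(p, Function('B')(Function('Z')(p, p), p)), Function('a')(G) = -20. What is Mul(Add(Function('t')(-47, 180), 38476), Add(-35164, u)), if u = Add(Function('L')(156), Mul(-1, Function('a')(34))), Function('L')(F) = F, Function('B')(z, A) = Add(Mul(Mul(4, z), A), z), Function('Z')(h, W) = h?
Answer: -5893238768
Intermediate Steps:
Function('B')(z, A) = Add(z, Mul(4, A, z)) (Function('B')(z, A) = Add(Mul(4, A, z), z) = Add(z, Mul(4, A, z)))
u = 176 (u = Add(156, Mul(-1, -20)) = Add(156, 20) = 176)
Function('t')(r, p) = Add(p, Mul(p, Add(1, Mul(4, p))))
Mul(Add(Function('t')(-47, 180), 38476), Add(-35164, u)) = Mul(Add(Mul(2, 180, Add(1, Mul(2, 180))), 38476), Add(-35164, 176)) = Mul(Add(Mul(2, 180, Add(1, 360)), 38476), -34988) = Mul(Add(Mul(2, 180, 361), 38476), -34988) = Mul(Add(129960, 38476), -34988) = Mul(168436, -34988) = -5893238768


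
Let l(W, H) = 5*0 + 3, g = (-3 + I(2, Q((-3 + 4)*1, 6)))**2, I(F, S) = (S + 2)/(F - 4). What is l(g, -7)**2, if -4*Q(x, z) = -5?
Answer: 9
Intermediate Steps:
Q(x, z) = 5/4 (Q(x, z) = -1/4*(-5) = 5/4)
I(F, S) = (2 + S)/(-4 + F)
g = 1369/64 (g = (-3 + (2 + 5/4)/(-4 + 2))**2 = (-3 + (13/4)/(-2))**2 = (-3 - 1/2*13/4)**2 = (-3 - 13/8)**2 = (-37/8)**2 = 1369/64 ≈ 21.391)
l(W, H) = 3 (l(W, H) = 0 + 3 = 3)
l(g, -7)**2 = 3**2 = 9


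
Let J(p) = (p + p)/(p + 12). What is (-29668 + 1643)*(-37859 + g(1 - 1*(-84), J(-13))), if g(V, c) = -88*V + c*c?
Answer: 1251680575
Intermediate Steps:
J(p) = 2*p/(12 + p) (J(p) = (2*p)/(12 + p) = 2*p/(12 + p))
g(V, c) = c² - 88*V (g(V, c) = -88*V + c² = c² - 88*V)
(-29668 + 1643)*(-37859 + g(1 - 1*(-84), J(-13))) = (-29668 + 1643)*(-37859 + ((2*(-13)/(12 - 13))² - 88*(1 - 1*(-84)))) = -28025*(-37859 + ((2*(-13)/(-1))² - 88*(1 + 84))) = -28025*(-37859 + ((2*(-13)*(-1))² - 88*85)) = -28025*(-37859 + (26² - 7480)) = -28025*(-37859 + (676 - 7480)) = -28025*(-37859 - 6804) = -28025*(-44663) = 1251680575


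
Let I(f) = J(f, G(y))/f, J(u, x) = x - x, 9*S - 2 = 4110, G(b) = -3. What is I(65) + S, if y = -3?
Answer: 4112/9 ≈ 456.89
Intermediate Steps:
S = 4112/9 (S = 2/9 + (1/9)*4110 = 2/9 + 1370/3 = 4112/9 ≈ 456.89)
J(u, x) = 0
I(f) = 0 (I(f) = 0/f = 0)
I(65) + S = 0 + 4112/9 = 4112/9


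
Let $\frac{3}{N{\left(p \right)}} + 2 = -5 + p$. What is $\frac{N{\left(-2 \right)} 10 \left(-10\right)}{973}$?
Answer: $\frac{100}{2919} \approx 0.034258$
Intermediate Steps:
$N{\left(p \right)} = \frac{3}{-7 + p}$ ($N{\left(p \right)} = \frac{3}{-2 + \left(-5 + p\right)} = \frac{3}{-7 + p}$)
$\frac{N{\left(-2 \right)} 10 \left(-10\right)}{973} = \frac{\frac{3}{-7 - 2} \cdot 10 \left(-10\right)}{973} = \frac{3}{-9} \cdot 10 \left(-10\right) \frac{1}{973} = 3 \left(- \frac{1}{9}\right) 10 \left(-10\right) \frac{1}{973} = \left(- \frac{1}{3}\right) 10 \left(-10\right) \frac{1}{973} = \left(- \frac{10}{3}\right) \left(-10\right) \frac{1}{973} = \frac{100}{3} \cdot \frac{1}{973} = \frac{100}{2919}$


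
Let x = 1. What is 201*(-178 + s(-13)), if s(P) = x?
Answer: -35577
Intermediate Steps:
s(P) = 1
201*(-178 + s(-13)) = 201*(-178 + 1) = 201*(-177) = -35577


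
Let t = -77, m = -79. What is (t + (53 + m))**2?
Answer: 10609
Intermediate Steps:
(t + (53 + m))**2 = (-77 + (53 - 79))**2 = (-77 - 26)**2 = (-103)**2 = 10609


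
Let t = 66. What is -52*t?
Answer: -3432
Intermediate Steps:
-52*t = -52*66 = -3432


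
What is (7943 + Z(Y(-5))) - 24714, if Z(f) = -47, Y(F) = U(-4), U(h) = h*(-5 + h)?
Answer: -16818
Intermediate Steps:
Y(F) = 36 (Y(F) = -4*(-5 - 4) = -4*(-9) = 36)
(7943 + Z(Y(-5))) - 24714 = (7943 - 47) - 24714 = 7896 - 24714 = -16818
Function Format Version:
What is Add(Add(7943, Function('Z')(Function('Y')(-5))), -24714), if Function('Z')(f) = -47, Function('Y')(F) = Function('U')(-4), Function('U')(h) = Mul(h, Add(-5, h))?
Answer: -16818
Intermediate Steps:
Function('Y')(F) = 36 (Function('Y')(F) = Mul(-4, Add(-5, -4)) = Mul(-4, -9) = 36)
Add(Add(7943, Function('Z')(Function('Y')(-5))), -24714) = Add(Add(7943, -47), -24714) = Add(7896, -24714) = -16818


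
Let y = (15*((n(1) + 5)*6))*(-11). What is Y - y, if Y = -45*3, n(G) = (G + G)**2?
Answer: 8775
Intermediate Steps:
n(G) = 4*G**2 (n(G) = (2*G)**2 = 4*G**2)
y = -8910 (y = (15*((4*1**2 + 5)*6))*(-11) = (15*((4*1 + 5)*6))*(-11) = (15*((4 + 5)*6))*(-11) = (15*(9*6))*(-11) = (15*54)*(-11) = 810*(-11) = -8910)
Y = -135
Y - y = -135 - 1*(-8910) = -135 + 8910 = 8775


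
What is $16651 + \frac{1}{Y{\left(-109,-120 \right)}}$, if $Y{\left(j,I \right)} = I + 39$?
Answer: $\frac{1348730}{81} \approx 16651.0$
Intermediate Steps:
$Y{\left(j,I \right)} = 39 + I$
$16651 + \frac{1}{Y{\left(-109,-120 \right)}} = 16651 + \frac{1}{39 - 120} = 16651 + \frac{1}{-81} = 16651 - \frac{1}{81} = \frac{1348730}{81}$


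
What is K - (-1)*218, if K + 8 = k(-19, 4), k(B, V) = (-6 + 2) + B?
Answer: 187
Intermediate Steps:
k(B, V) = -4 + B
K = -31 (K = -8 + (-4 - 19) = -8 - 23 = -31)
K - (-1)*218 = -31 - (-1)*218 = -31 - 1*(-218) = -31 + 218 = 187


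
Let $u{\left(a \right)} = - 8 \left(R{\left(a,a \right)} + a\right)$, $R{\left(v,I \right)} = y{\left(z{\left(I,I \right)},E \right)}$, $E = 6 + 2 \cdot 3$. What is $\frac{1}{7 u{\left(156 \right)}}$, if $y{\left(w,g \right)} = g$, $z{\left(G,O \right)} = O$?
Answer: $- \frac{1}{9408} \approx -0.00010629$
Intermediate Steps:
$E = 12$ ($E = 6 + 6 = 12$)
$R{\left(v,I \right)} = 12$
$u{\left(a \right)} = -96 - 8 a$ ($u{\left(a \right)} = - 8 \left(12 + a\right) = -96 - 8 a$)
$\frac{1}{7 u{\left(156 \right)}} = \frac{1}{7 \left(-96 - 1248\right)} = \frac{1}{7 \left(-1344\right)} = \frac{1}{-9408} = - \frac{1}{9408}$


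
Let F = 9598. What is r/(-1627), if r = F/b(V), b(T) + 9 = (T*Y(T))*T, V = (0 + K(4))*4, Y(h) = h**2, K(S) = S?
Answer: -9598/106612429 ≈ -9.0027e-5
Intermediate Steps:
V = 16 (V = (0 + 4)*4 = 4*4 = 16)
b(T) = -9 + T**4 (b(T) = -9 + (T*T**2)*T = -9 + T**3*T = -9 + T**4)
r = 9598/65527 (r = 9598/(-9 + 16**4) = 9598/(-9 + 65536) = 9598/65527 ≈ 0.14647)
r/(-1627) = (9598/65527)/(-1627) = (9598/65527)*(-1/1627) = -9598/106612429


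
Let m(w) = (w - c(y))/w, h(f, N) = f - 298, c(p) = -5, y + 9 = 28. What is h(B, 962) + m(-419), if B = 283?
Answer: -5871/419 ≈ -14.012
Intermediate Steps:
y = 19 (y = -9 + 28 = 19)
h(f, N) = -298 + f
m(w) = (5 + w)/w (m(w) = (w - 1*(-5))/w = (w + 5)/w = (5 + w)/w)
h(B, 962) + m(-419) = (-298 + 283) + (5 - 419)/(-419) = -15 - 1/419*(-414) = -15 + 414/419 = -5871/419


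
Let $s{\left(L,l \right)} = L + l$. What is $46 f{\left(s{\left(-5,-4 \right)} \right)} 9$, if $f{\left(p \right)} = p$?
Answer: $-3726$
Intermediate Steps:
$46 f{\left(s{\left(-5,-4 \right)} \right)} 9 = 46 \left(-5 - 4\right) 9 = 46 \left(-9\right) 9 = \left(-414\right) 9 = -3726$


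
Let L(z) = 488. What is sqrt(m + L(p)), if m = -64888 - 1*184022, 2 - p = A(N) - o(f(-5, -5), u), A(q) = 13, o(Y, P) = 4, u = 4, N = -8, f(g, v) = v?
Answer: I*sqrt(248422) ≈ 498.42*I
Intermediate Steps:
p = -7 (p = 2 - (13 - 1*4) = 2 - (13 - 4) = 2 - 1*9 = 2 - 9 = -7)
m = -248910 (m = -64888 - 184022 = -248910)
sqrt(m + L(p)) = sqrt(-248910 + 488) = sqrt(-248422) = I*sqrt(248422)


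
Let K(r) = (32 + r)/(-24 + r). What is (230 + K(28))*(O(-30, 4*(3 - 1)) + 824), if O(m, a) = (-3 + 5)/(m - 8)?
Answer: 3835475/19 ≈ 2.0187e+5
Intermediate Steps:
K(r) = (32 + r)/(-24 + r)
O(m, a) = 2/(-8 + m)
(230 + K(28))*(O(-30, 4*(3 - 1)) + 824) = (230 + (32 + 28)/(-24 + 28))*(2/(-8 - 30) + 824) = (230 + 60/4)*(2/(-38) + 824) = (230 + (¼)*60)*(2*(-1/38) + 824) = (230 + 15)*(-1/19 + 824) = 245*(15655/19) = 3835475/19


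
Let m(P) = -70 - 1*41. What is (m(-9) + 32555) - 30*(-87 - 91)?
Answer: 37784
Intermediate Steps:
m(P) = -111 (m(P) = -70 - 41 = -111)
(m(-9) + 32555) - 30*(-87 - 91) = (-111 + 32555) - 30*(-87 - 91) = 32444 - 30*(-178) = 32444 + 5340 = 37784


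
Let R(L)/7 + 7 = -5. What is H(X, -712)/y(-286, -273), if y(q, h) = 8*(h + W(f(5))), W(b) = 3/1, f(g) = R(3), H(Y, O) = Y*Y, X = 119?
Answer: -14161/2160 ≈ -6.5560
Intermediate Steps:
R(L) = -84 (R(L) = -49 + 7*(-5) = -49 - 35 = -84)
H(Y, O) = Y²
f(g) = -84
W(b) = 3 (W(b) = 3*1 = 3)
y(q, h) = 24 + 8*h (y(q, h) = 8*(h + 3) = 8*(3 + h) = 24 + 8*h)
H(X, -712)/y(-286, -273) = 119²/(24 + 8*(-273)) = 14161/(24 - 2184) = 14161/(-2160) = 14161*(-1/2160) = -14161/2160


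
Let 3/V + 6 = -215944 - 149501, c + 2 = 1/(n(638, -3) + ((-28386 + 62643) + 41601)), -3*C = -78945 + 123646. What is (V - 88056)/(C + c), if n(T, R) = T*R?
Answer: 793176417527832/134234797791295 ≈ 5.9089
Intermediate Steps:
n(T, R) = R*T
C = -44701/3 (C = -(-78945 + 123646)/3 = -1/3*44701 = -44701/3 ≈ -14900.)
c = -147887/73944 (c = -2 + 1/(-3*638 + ((-28386 + 62643) + 41601)) = -2 + 1/(-1914 + (34257 + 41601)) = -2 + 1/(-1914 + 75858) = -2 + 1/73944 = -147887/73944 ≈ -2.0000)
V = -1/121817 (V = 3/(-6 + (-215944 - 149501)) = 3/(-6 - 365445) = 3/(-365451) = 3*(-1/365451) = -1/121817 ≈ -8.2090e-6)
(V - 88056)/(C + c) = (-1/121817 - 88056)/(-44701/3 - 147887/73944) = -10726717753/(121817*(-1101938135/73944)) = -10726717753/121817*(-73944/1101938135) = 793176417527832/134234797791295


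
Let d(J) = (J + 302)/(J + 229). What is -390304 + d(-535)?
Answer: -119432791/306 ≈ -3.9030e+5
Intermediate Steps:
d(J) = (302 + J)/(229 + J)
-390304 + d(-535) = -390304 + (302 - 535)/(229 - 535) = -390304 - 233/(-306) = -390304 - 1/306*(-233) = -390304 + 233/306 = -119432791/306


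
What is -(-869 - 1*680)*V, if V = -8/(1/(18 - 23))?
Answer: 61960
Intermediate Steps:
V = 40 (V = -8/(1/(-5)) = -8/(-1/5) = -8*(-5) = 40)
-(-869 - 1*680)*V = -(-869 - 1*680)*40 = -(-869 - 680)*40 = -(-1549)*40 = -1*(-61960) = 61960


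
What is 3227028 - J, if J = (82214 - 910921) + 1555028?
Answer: 2500707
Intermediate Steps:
J = 726321 (J = -828707 + 1555028 = 726321)
3227028 - J = 3227028 - 1*726321 = 3227028 - 726321 = 2500707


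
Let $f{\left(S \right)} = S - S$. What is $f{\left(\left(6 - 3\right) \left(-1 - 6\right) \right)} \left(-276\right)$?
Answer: $0$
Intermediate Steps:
$f{\left(S \right)} = 0$
$f{\left(\left(6 - 3\right) \left(-1 - 6\right) \right)} \left(-276\right) = 0 \left(-276\right) = 0$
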